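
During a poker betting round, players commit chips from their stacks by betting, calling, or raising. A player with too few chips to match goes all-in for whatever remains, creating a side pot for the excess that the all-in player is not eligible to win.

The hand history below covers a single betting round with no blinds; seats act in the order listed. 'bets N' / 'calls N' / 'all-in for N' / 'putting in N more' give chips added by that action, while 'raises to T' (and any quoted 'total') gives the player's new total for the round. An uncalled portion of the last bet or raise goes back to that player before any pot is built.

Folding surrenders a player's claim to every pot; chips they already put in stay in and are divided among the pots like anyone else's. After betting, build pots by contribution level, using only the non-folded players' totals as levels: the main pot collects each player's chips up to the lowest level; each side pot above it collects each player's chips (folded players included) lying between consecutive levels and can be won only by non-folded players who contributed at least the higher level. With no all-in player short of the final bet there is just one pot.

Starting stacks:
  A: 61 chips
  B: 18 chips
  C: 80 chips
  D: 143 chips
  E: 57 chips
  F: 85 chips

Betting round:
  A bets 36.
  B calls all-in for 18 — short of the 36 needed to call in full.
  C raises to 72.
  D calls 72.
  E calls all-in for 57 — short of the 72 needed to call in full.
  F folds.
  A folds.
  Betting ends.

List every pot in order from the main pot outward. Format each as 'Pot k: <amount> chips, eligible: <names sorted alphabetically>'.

Pot 1: 90 chips, eligible: B, C, D, E
Pot 2: 135 chips, eligible: C, D, E
Pot 3: 30 chips, eligible: C, D

Derivation:
Contributions: A=36, B=18, C=72, D=72, E=57
Folded: A, F
Pot levels (distinct totals of non-folded players): 18, 57, 72
Layer 1-18: 18 each from A, B, C, D, E = 18*5 = 90 chips; eligible B, C, D, E
Layer 19-57: A 18 + C 39 + D 39 + E 39 = 135 chips; eligible C, D, E
Layer 58-72: 15 each from C, D = 15*2 = 30 chips; eligible C, D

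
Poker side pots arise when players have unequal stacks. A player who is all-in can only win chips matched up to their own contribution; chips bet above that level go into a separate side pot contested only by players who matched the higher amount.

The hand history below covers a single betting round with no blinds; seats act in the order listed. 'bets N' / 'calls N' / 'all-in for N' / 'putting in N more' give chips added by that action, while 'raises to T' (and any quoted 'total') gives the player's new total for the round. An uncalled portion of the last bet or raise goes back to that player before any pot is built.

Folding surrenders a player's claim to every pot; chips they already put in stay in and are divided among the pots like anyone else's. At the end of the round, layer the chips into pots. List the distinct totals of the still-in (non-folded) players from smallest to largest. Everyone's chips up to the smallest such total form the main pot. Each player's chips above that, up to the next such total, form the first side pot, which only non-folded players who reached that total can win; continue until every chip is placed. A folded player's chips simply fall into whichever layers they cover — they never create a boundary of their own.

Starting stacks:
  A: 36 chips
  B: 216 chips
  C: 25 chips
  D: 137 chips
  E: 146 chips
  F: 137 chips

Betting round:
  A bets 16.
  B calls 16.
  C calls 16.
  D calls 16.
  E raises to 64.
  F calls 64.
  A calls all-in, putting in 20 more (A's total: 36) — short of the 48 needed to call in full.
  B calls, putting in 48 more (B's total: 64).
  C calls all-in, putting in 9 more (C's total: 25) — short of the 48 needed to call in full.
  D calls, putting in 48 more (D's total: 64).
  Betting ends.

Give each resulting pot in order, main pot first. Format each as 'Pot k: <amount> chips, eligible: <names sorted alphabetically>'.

Pot 1: 150 chips, eligible: A, B, C, D, E, F
Pot 2: 55 chips, eligible: A, B, D, E, F
Pot 3: 112 chips, eligible: B, D, E, F

Derivation:
Contributions: A=36, B=64, C=25, D=64, E=64, F=64
Pot levels (distinct totals of non-folded players): 25, 36, 64
Layer 1-25: 25 each from A, B, C, D, E, F = 25*6 = 150 chips; eligible A, B, C, D, E, F
Layer 26-36: 11 each from A, B, D, E, F = 11*5 = 55 chips; eligible A, B, D, E, F
Layer 37-64: 28 each from B, D, E, F = 28*4 = 112 chips; eligible B, D, E, F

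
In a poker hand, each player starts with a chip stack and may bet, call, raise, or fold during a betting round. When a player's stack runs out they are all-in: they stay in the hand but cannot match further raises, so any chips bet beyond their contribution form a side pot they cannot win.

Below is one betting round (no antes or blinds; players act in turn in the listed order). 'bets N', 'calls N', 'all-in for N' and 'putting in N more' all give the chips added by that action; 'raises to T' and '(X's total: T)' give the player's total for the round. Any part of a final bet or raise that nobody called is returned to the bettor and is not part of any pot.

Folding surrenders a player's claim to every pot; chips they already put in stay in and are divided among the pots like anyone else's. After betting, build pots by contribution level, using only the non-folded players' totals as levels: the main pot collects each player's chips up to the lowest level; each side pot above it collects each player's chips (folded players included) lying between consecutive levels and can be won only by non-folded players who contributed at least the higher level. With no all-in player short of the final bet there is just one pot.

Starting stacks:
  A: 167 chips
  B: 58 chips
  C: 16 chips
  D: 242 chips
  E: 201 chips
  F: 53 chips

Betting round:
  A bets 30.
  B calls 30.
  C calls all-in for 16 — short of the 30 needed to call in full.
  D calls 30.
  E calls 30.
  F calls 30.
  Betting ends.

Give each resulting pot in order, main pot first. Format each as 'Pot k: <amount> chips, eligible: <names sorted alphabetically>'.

Pot 1: 96 chips, eligible: A, B, C, D, E, F
Pot 2: 70 chips, eligible: A, B, D, E, F

Derivation:
Contributions: A=30, B=30, C=16, D=30, E=30, F=30
Pot levels (distinct totals of non-folded players): 16, 30
Layer 1-16: 16 each from A, B, C, D, E, F = 16*6 = 96 chips; eligible A, B, C, D, E, F
Layer 17-30: 14 each from A, B, D, E, F = 14*5 = 70 chips; eligible A, B, D, E, F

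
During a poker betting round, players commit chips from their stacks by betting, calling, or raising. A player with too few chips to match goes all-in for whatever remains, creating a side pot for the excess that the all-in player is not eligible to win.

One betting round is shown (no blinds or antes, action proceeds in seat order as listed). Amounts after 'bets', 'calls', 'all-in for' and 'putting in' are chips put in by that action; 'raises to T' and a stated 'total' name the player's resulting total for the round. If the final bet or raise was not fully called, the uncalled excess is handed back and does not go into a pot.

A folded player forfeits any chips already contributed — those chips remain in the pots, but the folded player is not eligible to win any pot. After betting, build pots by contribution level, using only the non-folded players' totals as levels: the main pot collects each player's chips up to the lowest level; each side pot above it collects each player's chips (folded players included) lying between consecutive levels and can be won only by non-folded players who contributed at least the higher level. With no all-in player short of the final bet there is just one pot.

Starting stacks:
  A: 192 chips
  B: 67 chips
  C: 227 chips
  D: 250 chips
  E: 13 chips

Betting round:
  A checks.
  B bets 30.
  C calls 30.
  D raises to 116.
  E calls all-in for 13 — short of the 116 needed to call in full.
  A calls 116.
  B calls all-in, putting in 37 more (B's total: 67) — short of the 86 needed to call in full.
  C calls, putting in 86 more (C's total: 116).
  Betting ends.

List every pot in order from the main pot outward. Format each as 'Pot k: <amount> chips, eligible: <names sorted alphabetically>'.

Contributions: A=116, B=67, C=116, D=116, E=13
Pot levels (distinct totals of non-folded players): 13, 67, 116
Layer 1-13: 13 each from A, B, C, D, E = 13*5 = 65 chips; eligible A, B, C, D, E
Layer 14-67: 54 each from A, B, C, D = 54*4 = 216 chips; eligible A, B, C, D
Layer 68-116: 49 each from A, C, D = 49*3 = 147 chips; eligible A, C, D

Pot 1: 65 chips, eligible: A, B, C, D, E
Pot 2: 216 chips, eligible: A, B, C, D
Pot 3: 147 chips, eligible: A, C, D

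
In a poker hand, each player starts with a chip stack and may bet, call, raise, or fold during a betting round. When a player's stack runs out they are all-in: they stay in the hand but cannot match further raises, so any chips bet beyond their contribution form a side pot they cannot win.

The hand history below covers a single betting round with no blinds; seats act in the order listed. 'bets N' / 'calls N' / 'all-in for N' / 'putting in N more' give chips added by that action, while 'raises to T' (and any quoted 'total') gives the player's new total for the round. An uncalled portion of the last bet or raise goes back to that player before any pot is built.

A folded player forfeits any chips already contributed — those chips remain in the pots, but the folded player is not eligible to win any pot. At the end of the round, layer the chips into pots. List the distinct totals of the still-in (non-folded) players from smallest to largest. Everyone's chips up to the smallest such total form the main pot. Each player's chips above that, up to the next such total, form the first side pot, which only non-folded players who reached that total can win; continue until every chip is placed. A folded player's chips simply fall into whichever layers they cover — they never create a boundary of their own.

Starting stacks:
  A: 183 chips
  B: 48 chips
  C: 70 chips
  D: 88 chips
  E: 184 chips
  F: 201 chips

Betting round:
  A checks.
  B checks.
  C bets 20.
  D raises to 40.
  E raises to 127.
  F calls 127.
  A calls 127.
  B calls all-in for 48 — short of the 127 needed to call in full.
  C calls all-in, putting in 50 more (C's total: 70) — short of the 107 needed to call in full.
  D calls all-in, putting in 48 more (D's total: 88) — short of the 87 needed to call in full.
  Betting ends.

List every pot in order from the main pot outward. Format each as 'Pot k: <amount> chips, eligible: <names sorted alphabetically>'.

Contributions: A=127, B=48, C=70, D=88, E=127, F=127
Pot levels (distinct totals of non-folded players): 48, 70, 88, 127
Layer 1-48: 48 each from A, B, C, D, E, F = 48*6 = 288 chips; eligible A, B, C, D, E, F
Layer 49-70: 22 each from A, C, D, E, F = 22*5 = 110 chips; eligible A, C, D, E, F
Layer 71-88: 18 each from A, D, E, F = 18*4 = 72 chips; eligible A, D, E, F
Layer 89-127: 39 each from A, E, F = 39*3 = 117 chips; eligible A, E, F

Pot 1: 288 chips, eligible: A, B, C, D, E, F
Pot 2: 110 chips, eligible: A, C, D, E, F
Pot 3: 72 chips, eligible: A, D, E, F
Pot 4: 117 chips, eligible: A, E, F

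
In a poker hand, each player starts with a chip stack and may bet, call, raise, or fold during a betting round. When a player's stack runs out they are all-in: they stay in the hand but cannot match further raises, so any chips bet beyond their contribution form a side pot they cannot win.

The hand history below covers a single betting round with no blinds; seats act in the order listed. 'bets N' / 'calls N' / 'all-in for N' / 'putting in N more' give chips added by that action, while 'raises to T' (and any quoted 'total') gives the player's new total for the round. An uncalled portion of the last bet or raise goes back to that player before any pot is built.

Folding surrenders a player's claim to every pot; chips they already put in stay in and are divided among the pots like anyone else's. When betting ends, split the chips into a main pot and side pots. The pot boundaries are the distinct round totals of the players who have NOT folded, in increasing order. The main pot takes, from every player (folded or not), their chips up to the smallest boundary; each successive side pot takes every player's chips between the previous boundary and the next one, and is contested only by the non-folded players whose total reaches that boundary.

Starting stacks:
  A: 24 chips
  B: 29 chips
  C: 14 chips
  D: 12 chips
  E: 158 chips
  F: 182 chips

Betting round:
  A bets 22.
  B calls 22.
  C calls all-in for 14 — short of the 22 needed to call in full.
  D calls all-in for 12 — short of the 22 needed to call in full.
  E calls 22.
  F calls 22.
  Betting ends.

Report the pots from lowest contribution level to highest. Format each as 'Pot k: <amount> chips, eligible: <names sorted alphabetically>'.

Contributions: A=22, B=22, C=14, D=12, E=22, F=22
Pot levels (distinct totals of non-folded players): 12, 14, 22
Layer 1-12: 12 each from A, B, C, D, E, F = 12*6 = 72 chips; eligible A, B, C, D, E, F
Layer 13-14: 2 each from A, B, C, E, F = 2*5 = 10 chips; eligible A, B, C, E, F
Layer 15-22: 8 each from A, B, E, F = 8*4 = 32 chips; eligible A, B, E, F

Pot 1: 72 chips, eligible: A, B, C, D, E, F
Pot 2: 10 chips, eligible: A, B, C, E, F
Pot 3: 32 chips, eligible: A, B, E, F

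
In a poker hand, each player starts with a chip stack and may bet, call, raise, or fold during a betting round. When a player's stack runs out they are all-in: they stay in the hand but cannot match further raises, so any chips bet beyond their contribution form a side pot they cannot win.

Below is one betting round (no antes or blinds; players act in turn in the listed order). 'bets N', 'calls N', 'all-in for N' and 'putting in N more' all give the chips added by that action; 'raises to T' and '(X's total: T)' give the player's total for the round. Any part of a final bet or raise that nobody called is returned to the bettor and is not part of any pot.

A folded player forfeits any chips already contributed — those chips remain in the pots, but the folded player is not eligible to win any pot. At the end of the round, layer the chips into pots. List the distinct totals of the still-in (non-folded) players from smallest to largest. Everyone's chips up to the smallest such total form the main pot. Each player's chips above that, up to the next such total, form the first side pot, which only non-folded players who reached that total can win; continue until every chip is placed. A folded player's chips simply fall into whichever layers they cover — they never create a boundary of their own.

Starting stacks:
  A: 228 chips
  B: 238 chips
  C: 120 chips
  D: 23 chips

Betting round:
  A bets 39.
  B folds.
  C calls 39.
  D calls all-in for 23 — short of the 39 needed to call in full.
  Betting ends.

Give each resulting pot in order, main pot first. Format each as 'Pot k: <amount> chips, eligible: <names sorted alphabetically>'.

Contributions: A=39, C=39, D=23
Folded: B
Pot levels (distinct totals of non-folded players): 23, 39
Layer 1-23: 23 each from A, C, D = 23*3 = 69 chips; eligible A, C, D
Layer 24-39: 16 each from A, C = 16*2 = 32 chips; eligible A, C

Pot 1: 69 chips, eligible: A, C, D
Pot 2: 32 chips, eligible: A, C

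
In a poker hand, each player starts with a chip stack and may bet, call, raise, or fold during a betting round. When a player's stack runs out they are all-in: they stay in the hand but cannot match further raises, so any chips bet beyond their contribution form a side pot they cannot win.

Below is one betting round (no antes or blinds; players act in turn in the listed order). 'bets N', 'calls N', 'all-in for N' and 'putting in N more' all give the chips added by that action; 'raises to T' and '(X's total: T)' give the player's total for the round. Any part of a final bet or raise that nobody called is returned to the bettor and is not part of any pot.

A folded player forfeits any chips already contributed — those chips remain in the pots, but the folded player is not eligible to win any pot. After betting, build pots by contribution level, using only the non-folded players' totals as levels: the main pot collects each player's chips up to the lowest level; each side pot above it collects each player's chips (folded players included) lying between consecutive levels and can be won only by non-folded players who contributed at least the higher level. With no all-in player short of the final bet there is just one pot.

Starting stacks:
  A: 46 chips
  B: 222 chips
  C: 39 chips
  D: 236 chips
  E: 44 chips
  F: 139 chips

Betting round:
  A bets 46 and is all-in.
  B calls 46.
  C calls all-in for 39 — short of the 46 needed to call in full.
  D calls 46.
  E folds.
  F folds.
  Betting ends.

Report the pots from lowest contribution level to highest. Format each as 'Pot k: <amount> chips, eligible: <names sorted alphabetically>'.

Contributions: A=46, B=46, C=39, D=46
Folded: E, F
Pot levels (distinct totals of non-folded players): 39, 46
Layer 1-39: 39 each from A, B, C, D = 39*4 = 156 chips; eligible A, B, C, D
Layer 40-46: 7 each from A, B, D = 7*3 = 21 chips; eligible A, B, D

Pot 1: 156 chips, eligible: A, B, C, D
Pot 2: 21 chips, eligible: A, B, D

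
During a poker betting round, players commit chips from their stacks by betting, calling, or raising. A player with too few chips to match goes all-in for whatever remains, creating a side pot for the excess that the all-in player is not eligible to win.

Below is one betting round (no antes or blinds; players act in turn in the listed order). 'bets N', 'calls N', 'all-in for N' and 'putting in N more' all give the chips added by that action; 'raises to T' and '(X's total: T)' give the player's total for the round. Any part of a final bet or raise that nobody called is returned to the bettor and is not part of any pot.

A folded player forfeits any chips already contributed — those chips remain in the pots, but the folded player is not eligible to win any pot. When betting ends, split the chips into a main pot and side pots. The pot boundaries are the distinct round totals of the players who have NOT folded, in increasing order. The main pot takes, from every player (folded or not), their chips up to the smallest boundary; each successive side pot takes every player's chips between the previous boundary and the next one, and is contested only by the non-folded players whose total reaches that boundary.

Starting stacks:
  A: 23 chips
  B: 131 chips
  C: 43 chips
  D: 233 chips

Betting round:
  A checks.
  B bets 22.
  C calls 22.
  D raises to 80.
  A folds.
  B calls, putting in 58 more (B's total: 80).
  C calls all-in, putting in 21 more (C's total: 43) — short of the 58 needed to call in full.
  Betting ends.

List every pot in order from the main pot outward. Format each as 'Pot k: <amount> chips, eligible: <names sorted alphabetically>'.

Contributions: B=80, C=43, D=80
Folded: A
Pot levels (distinct totals of non-folded players): 43, 80
Layer 1-43: 43 each from B, C, D = 43*3 = 129 chips; eligible B, C, D
Layer 44-80: 37 each from B, D = 37*2 = 74 chips; eligible B, D

Pot 1: 129 chips, eligible: B, C, D
Pot 2: 74 chips, eligible: B, D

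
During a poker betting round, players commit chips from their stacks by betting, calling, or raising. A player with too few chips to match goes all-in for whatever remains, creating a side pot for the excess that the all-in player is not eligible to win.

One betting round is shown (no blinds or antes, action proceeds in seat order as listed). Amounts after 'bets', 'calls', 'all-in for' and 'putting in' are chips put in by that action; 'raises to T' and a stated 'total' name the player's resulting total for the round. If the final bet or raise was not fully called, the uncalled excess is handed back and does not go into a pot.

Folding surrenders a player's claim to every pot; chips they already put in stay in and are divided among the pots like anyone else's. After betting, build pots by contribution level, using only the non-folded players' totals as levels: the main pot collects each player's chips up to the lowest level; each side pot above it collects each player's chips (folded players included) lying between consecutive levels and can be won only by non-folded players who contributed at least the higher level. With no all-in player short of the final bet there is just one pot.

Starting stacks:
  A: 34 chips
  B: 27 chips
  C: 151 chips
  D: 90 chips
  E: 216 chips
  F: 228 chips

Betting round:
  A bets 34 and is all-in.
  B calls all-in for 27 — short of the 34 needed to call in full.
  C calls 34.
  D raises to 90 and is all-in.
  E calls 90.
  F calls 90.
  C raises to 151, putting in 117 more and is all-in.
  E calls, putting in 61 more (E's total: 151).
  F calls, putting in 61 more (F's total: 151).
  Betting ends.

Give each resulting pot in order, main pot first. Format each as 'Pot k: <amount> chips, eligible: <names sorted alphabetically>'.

Pot 1: 162 chips, eligible: A, B, C, D, E, F
Pot 2: 35 chips, eligible: A, C, D, E, F
Pot 3: 224 chips, eligible: C, D, E, F
Pot 4: 183 chips, eligible: C, E, F

Derivation:
Contributions: A=34, B=27, C=151, D=90, E=151, F=151
Pot levels (distinct totals of non-folded players): 27, 34, 90, 151
Layer 1-27: 27 each from A, B, C, D, E, F = 27*6 = 162 chips; eligible A, B, C, D, E, F
Layer 28-34: 7 each from A, C, D, E, F = 7*5 = 35 chips; eligible A, C, D, E, F
Layer 35-90: 56 each from C, D, E, F = 56*4 = 224 chips; eligible C, D, E, F
Layer 91-151: 61 each from C, E, F = 61*3 = 183 chips; eligible C, E, F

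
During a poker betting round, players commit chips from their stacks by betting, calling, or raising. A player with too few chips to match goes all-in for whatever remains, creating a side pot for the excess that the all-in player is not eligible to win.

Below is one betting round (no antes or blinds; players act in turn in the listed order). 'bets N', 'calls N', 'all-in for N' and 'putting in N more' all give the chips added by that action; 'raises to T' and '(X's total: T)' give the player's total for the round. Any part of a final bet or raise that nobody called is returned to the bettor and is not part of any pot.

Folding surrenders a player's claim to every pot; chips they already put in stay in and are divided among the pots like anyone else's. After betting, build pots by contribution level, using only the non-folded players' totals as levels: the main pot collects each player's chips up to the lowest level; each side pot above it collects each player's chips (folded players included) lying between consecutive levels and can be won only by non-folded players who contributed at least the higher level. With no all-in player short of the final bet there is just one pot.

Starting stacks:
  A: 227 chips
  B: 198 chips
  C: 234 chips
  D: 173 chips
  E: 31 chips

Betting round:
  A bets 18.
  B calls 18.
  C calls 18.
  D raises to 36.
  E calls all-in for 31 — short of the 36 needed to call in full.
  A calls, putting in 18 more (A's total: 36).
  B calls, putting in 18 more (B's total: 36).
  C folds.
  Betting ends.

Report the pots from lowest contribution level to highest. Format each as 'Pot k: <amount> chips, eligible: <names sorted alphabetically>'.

Contributions: A=36, B=36, C=18, D=36, E=31
Folded: C
Pot levels (distinct totals of non-folded players): 31, 36
Layer 1-31: A 31 + B 31 + C 18 + D 31 + E 31 = 142 chips; eligible A, B, D, E
Layer 32-36: 5 each from A, B, D = 5*3 = 15 chips; eligible A, B, D

Pot 1: 142 chips, eligible: A, B, D, E
Pot 2: 15 chips, eligible: A, B, D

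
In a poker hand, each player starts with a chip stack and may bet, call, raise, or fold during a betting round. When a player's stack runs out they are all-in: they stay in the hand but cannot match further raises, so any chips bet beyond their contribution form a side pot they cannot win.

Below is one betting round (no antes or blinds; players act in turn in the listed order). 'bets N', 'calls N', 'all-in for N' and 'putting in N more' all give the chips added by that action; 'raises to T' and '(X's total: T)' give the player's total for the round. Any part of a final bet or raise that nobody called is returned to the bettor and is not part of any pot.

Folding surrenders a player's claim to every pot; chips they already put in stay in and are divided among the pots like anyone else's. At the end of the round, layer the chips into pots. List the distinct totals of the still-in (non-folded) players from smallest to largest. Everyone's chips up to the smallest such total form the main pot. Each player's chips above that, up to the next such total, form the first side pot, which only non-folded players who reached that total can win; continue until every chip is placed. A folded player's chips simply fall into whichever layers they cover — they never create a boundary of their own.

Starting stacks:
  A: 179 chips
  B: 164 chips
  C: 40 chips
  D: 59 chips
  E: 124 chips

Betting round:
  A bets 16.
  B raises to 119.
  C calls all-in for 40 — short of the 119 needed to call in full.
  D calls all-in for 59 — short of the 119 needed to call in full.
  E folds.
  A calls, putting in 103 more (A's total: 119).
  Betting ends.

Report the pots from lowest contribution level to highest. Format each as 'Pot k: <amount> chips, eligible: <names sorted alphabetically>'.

Contributions: A=119, B=119, C=40, D=59
Folded: E
Pot levels (distinct totals of non-folded players): 40, 59, 119
Layer 1-40: 40 each from A, B, C, D = 40*4 = 160 chips; eligible A, B, C, D
Layer 41-59: 19 each from A, B, D = 19*3 = 57 chips; eligible A, B, D
Layer 60-119: 60 each from A, B = 60*2 = 120 chips; eligible A, B

Pot 1: 160 chips, eligible: A, B, C, D
Pot 2: 57 chips, eligible: A, B, D
Pot 3: 120 chips, eligible: A, B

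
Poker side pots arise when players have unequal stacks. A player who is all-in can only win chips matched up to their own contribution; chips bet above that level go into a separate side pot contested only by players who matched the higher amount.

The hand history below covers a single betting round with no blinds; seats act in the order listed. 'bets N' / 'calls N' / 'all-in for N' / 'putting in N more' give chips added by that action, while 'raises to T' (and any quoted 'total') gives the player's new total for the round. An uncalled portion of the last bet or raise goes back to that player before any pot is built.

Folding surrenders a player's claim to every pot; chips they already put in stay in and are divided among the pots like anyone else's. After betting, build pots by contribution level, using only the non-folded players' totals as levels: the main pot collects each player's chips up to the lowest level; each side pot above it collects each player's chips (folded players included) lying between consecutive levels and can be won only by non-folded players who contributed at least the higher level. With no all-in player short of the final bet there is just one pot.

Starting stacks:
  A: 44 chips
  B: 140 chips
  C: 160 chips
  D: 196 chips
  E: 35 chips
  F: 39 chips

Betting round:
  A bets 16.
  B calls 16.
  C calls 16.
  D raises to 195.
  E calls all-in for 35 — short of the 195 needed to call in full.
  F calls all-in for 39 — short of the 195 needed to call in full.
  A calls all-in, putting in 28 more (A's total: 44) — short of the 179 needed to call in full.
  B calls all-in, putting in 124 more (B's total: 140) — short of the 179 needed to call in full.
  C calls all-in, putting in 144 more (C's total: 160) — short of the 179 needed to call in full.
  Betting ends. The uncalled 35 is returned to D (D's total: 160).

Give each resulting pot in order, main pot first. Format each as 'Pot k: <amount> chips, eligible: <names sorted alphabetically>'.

Contributions (after 35 returned to D): A=44, B=140, C=160, D=160, E=35, F=39
Pot levels (distinct totals of non-folded players): 35, 39, 44, 140, 160
Layer 1-35: 35 each from A, B, C, D, E, F = 35*6 = 210 chips; eligible A, B, C, D, E, F
Layer 36-39: 4 each from A, B, C, D, F = 4*5 = 20 chips; eligible A, B, C, D, F
Layer 40-44: 5 each from A, B, C, D = 5*4 = 20 chips; eligible A, B, C, D
Layer 45-140: 96 each from B, C, D = 96*3 = 288 chips; eligible B, C, D
Layer 141-160: 20 each from C, D = 20*2 = 40 chips; eligible C, D

Pot 1: 210 chips, eligible: A, B, C, D, E, F
Pot 2: 20 chips, eligible: A, B, C, D, F
Pot 3: 20 chips, eligible: A, B, C, D
Pot 4: 288 chips, eligible: B, C, D
Pot 5: 40 chips, eligible: C, D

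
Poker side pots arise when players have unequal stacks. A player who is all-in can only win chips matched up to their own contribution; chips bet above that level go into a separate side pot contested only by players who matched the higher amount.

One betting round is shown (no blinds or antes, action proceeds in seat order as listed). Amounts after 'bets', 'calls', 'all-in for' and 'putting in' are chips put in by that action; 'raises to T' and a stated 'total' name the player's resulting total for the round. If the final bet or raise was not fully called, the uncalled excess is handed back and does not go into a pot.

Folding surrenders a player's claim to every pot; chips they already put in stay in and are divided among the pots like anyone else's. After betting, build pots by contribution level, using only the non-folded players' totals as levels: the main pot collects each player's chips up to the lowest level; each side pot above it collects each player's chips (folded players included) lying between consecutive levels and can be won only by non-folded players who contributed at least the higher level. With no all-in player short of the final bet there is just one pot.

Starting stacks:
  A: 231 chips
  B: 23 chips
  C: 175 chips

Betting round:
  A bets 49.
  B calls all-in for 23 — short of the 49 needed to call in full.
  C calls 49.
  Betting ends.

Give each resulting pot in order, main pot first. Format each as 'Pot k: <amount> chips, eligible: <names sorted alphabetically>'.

Contributions: A=49, B=23, C=49
Pot levels (distinct totals of non-folded players): 23, 49
Layer 1-23: 23 each from A, B, C = 23*3 = 69 chips; eligible A, B, C
Layer 24-49: 26 each from A, C = 26*2 = 52 chips; eligible A, C

Pot 1: 69 chips, eligible: A, B, C
Pot 2: 52 chips, eligible: A, C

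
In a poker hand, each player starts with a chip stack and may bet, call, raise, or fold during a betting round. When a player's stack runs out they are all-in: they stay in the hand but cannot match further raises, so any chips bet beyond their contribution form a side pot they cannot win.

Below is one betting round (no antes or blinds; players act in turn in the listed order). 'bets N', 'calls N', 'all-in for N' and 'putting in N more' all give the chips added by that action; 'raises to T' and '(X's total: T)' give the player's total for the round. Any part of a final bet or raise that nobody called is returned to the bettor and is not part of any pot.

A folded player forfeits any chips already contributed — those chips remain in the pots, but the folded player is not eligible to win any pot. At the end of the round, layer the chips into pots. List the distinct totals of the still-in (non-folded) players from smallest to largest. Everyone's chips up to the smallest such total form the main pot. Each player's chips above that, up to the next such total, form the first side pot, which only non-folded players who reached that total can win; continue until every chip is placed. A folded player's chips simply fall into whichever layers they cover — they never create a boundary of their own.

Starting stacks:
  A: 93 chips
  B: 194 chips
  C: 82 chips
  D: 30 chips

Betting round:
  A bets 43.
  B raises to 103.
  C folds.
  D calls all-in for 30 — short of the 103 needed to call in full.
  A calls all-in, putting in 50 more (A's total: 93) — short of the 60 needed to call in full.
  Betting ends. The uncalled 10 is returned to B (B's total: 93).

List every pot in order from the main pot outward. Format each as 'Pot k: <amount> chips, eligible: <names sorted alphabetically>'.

Contributions (after 10 returned to B): A=93, B=93, D=30
Folded: C
Pot levels (distinct totals of non-folded players): 30, 93
Layer 1-30: 30 each from A, B, D = 30*3 = 90 chips; eligible A, B, D
Layer 31-93: 63 each from A, B = 63*2 = 126 chips; eligible A, B

Pot 1: 90 chips, eligible: A, B, D
Pot 2: 126 chips, eligible: A, B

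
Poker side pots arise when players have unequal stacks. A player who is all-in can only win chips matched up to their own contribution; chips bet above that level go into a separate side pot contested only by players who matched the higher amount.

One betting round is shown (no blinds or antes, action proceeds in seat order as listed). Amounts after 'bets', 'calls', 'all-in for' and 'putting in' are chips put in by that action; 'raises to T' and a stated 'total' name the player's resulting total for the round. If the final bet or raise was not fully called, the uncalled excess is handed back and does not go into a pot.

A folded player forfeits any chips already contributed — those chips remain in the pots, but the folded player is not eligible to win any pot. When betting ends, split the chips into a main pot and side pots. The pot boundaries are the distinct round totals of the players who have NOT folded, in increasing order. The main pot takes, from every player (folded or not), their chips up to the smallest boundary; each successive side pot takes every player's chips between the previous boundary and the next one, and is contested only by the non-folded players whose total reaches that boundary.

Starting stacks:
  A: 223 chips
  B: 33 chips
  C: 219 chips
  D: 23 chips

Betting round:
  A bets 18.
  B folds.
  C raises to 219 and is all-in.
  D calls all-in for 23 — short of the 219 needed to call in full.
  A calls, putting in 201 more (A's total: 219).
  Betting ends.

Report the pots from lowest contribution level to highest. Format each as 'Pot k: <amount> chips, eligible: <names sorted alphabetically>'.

Contributions: A=219, C=219, D=23
Folded: B
Pot levels (distinct totals of non-folded players): 23, 219
Layer 1-23: 23 each from A, C, D = 23*3 = 69 chips; eligible A, C, D
Layer 24-219: 196 each from A, C = 196*2 = 392 chips; eligible A, C

Pot 1: 69 chips, eligible: A, C, D
Pot 2: 392 chips, eligible: A, C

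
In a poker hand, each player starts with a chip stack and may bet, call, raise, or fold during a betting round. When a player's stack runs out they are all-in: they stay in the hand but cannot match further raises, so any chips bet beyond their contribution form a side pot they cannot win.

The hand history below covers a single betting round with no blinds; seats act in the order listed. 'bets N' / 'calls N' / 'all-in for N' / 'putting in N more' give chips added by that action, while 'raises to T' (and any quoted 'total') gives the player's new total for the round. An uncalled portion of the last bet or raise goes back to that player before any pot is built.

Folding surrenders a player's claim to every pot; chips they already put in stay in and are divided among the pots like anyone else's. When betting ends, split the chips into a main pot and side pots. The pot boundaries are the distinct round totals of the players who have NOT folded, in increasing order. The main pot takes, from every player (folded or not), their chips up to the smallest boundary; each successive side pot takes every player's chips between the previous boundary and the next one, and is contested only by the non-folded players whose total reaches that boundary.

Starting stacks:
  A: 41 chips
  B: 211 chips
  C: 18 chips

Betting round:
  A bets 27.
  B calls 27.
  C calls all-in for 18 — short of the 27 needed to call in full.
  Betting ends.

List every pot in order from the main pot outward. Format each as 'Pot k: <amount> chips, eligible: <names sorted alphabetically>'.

Pot 1: 54 chips, eligible: A, B, C
Pot 2: 18 chips, eligible: A, B

Derivation:
Contributions: A=27, B=27, C=18
Pot levels (distinct totals of non-folded players): 18, 27
Layer 1-18: 18 each from A, B, C = 18*3 = 54 chips; eligible A, B, C
Layer 19-27: 9 each from A, B = 9*2 = 18 chips; eligible A, B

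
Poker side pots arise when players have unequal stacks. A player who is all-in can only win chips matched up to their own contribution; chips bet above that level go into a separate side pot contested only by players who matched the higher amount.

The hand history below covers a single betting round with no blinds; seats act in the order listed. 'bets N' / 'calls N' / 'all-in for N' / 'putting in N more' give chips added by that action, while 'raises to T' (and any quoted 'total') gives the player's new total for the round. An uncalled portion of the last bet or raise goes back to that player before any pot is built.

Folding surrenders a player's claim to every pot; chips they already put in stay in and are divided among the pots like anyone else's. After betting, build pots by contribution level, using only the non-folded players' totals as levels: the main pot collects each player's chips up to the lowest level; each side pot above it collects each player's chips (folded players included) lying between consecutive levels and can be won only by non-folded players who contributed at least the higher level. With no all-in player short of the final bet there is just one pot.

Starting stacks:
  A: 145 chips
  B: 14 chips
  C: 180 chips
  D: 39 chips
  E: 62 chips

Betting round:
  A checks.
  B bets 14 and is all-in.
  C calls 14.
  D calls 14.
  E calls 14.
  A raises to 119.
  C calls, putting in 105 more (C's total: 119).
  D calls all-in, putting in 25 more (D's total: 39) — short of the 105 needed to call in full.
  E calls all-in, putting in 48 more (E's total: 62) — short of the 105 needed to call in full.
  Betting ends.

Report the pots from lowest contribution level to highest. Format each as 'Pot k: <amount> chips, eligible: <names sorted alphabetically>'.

Pot 1: 70 chips, eligible: A, B, C, D, E
Pot 2: 100 chips, eligible: A, C, D, E
Pot 3: 69 chips, eligible: A, C, E
Pot 4: 114 chips, eligible: A, C

Derivation:
Contributions: A=119, B=14, C=119, D=39, E=62
Pot levels (distinct totals of non-folded players): 14, 39, 62, 119
Layer 1-14: 14 each from A, B, C, D, E = 14*5 = 70 chips; eligible A, B, C, D, E
Layer 15-39: 25 each from A, C, D, E = 25*4 = 100 chips; eligible A, C, D, E
Layer 40-62: 23 each from A, C, E = 23*3 = 69 chips; eligible A, C, E
Layer 63-119: 57 each from A, C = 57*2 = 114 chips; eligible A, C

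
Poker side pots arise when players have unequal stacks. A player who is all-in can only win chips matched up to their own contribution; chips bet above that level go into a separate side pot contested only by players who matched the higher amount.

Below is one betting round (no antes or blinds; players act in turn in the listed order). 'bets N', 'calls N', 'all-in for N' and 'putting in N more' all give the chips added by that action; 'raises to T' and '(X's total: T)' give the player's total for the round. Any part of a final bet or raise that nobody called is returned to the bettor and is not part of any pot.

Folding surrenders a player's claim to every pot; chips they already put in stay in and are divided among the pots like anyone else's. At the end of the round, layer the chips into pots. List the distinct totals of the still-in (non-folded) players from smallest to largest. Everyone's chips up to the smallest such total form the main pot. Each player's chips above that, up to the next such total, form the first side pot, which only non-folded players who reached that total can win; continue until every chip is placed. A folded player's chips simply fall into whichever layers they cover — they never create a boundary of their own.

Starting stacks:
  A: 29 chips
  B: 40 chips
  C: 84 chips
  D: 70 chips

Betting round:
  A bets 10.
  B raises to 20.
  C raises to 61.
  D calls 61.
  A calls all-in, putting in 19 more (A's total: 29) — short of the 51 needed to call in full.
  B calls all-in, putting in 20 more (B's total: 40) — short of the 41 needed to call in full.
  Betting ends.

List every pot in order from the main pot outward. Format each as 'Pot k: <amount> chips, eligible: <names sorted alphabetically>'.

Pot 1: 116 chips, eligible: A, B, C, D
Pot 2: 33 chips, eligible: B, C, D
Pot 3: 42 chips, eligible: C, D

Derivation:
Contributions: A=29, B=40, C=61, D=61
Pot levels (distinct totals of non-folded players): 29, 40, 61
Layer 1-29: 29 each from A, B, C, D = 29*4 = 116 chips; eligible A, B, C, D
Layer 30-40: 11 each from B, C, D = 11*3 = 33 chips; eligible B, C, D
Layer 41-61: 21 each from C, D = 21*2 = 42 chips; eligible C, D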